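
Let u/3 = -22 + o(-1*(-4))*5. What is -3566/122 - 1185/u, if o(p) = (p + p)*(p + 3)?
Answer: -484109/15738 ≈ -30.761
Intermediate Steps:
o(p) = 2*p*(3 + p) (o(p) = (2*p)*(3 + p) = 2*p*(3 + p))
u = 774 (u = 3*(-22 + (2*(-1*(-4))*(3 - 1*(-4)))*5) = 3*(-22 + (2*4*(3 + 4))*5) = 3*(-22 + (2*4*7)*5) = 3*(-22 + 56*5) = 3*(-22 + 280) = 3*258 = 774)
-3566/122 - 1185/u = -3566/122 - 1185/774 = -3566*1/122 - 1185*1/774 = -1783/61 - 395/258 = -484109/15738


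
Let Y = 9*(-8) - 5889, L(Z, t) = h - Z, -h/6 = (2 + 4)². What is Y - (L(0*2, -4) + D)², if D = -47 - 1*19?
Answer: -85485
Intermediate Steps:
D = -66 (D = -47 - 19 = -66)
h = -216 (h = -6*(2 + 4)² = -6*6² = -6*36 = -216)
L(Z, t) = -216 - Z
Y = -5961 (Y = -72 - 5889 = -5961)
Y - (L(0*2, -4) + D)² = -5961 - ((-216 - 0*2) - 66)² = -5961 - ((-216 - 1*0) - 66)² = -5961 - ((-216 + 0) - 66)² = -5961 - (-216 - 66)² = -5961 - 1*(-282)² = -5961 - 1*79524 = -5961 - 79524 = -85485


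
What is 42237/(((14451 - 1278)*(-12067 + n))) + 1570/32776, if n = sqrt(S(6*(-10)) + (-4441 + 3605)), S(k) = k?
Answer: 166378564905097/3492765555163860 - 37544*I*sqrt(14)/213129457845 ≈ 0.047635 - 6.5911e-7*I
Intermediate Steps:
n = 8*I*sqrt(14) (n = sqrt(6*(-10) + (-4441 + 3605)) = sqrt(-60 - 836) = sqrt(-896) = 8*I*sqrt(14) ≈ 29.933*I)
42237/(((14451 - 1278)*(-12067 + n))) + 1570/32776 = 42237/(((14451 - 1278)*(-12067 + 8*I*sqrt(14)))) + 1570/32776 = 42237/((13173*(-12067 + 8*I*sqrt(14)))) + 1570*(1/32776) = 42237/(-158958591 + 105384*I*sqrt(14)) + 785/16388 = 785/16388 + 42237/(-158958591 + 105384*I*sqrt(14))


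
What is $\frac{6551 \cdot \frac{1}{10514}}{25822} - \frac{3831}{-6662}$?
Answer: $\frac{520065720455}{904341544148} \approx 0.57508$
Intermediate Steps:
$\frac{6551 \cdot \frac{1}{10514}}{25822} - \frac{3831}{-6662} = 6551 \cdot \frac{1}{10514} \cdot \frac{1}{25822} - - \frac{3831}{6662} = \frac{6551}{10514} \cdot \frac{1}{25822} + \frac{3831}{6662} = \frac{6551}{271492508} + \frac{3831}{6662} = \frac{520065720455}{904341544148}$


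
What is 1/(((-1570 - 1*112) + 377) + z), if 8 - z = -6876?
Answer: 1/5579 ≈ 0.00017924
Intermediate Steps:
z = 6884 (z = 8 - 1*(-6876) = 8 + 6876 = 6884)
1/(((-1570 - 1*112) + 377) + z) = 1/(((-1570 - 1*112) + 377) + 6884) = 1/(((-1570 - 112) + 377) + 6884) = 1/((-1682 + 377) + 6884) = 1/(-1305 + 6884) = 1/5579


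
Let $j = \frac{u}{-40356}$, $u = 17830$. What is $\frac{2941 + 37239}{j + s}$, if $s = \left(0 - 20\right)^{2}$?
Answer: $\frac{23164344}{230351} \approx 100.56$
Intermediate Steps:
$s = 400$ ($s = \left(-20\right)^{2} = 400$)
$j = - \frac{8915}{20178}$ ($j = \frac{17830}{-40356} = 17830 \left(- \frac{1}{40356}\right) = - \frac{8915}{20178} \approx -0.44182$)
$\frac{2941 + 37239}{j + s} = \frac{2941 + 37239}{- \frac{8915}{20178} + 400} = \frac{40180}{\frac{8062285}{20178}} = 40180 \cdot \frac{20178}{8062285} = \frac{23164344}{230351}$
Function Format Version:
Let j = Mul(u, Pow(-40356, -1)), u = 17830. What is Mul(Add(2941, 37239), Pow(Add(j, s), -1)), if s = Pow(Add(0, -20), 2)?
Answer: Rational(23164344, 230351) ≈ 100.56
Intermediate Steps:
s = 400 (s = Pow(-20, 2) = 400)
j = Rational(-8915, 20178) (j = Mul(17830, Pow(-40356, -1)) = Mul(17830, Rational(-1, 40356)) = Rational(-8915, 20178) ≈ -0.44182)
Mul(Add(2941, 37239), Pow(Add(j, s), -1)) = Mul(Add(2941, 37239), Pow(Add(Rational(-8915, 20178), 400), -1)) = Mul(40180, Pow(Rational(8062285, 20178), -1)) = Mul(40180, Rational(20178, 8062285)) = Rational(23164344, 230351)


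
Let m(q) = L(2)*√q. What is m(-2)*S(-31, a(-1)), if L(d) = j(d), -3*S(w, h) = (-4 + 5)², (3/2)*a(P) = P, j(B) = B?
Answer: -2*I*√2/3 ≈ -0.94281*I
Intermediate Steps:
a(P) = 2*P/3
S(w, h) = -⅓ (S(w, h) = -(-4 + 5)²/3 = -⅓*1² = -⅓*1 = -⅓)
L(d) = d
m(q) = 2*√q
m(-2)*S(-31, a(-1)) = (2*√(-2))*(-⅓) = (2*(I*√2))*(-⅓) = (2*I*√2)*(-⅓) = -2*I*√2/3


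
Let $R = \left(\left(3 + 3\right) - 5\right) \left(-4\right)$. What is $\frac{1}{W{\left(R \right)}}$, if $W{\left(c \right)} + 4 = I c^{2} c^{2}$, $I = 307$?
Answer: $\frac{1}{78588} \approx 1.2725 \cdot 10^{-5}$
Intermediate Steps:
$R = -4$ ($R = \left(6 - 5\right) \left(-4\right) = 1 \left(-4\right) = -4$)
$W{\left(c \right)} = -4 + 307 c^{4}$ ($W{\left(c \right)} = -4 + 307 c^{2} c^{2} = -4 + 307 c^{4}$)
$\frac{1}{W{\left(R \right)}} = \frac{1}{-4 + 307 \left(-4\right)^{4}} = \frac{1}{-4 + 307 \cdot 256} = \frac{1}{-4 + 78592} = \frac{1}{78588}$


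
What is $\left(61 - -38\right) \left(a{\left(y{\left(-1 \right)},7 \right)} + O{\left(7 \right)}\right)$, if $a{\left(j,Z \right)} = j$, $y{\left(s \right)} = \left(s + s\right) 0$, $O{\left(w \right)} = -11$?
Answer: $-1089$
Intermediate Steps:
$y{\left(s \right)} = 0$ ($y{\left(s \right)} = 2 s 0 = 0$)
$\left(61 - -38\right) \left(a{\left(y{\left(-1 \right)},7 \right)} + O{\left(7 \right)}\right) = \left(61 - -38\right) \left(0 - 11\right) = \left(61 + 38\right) \left(-11\right) = 99 \left(-11\right) = -1089$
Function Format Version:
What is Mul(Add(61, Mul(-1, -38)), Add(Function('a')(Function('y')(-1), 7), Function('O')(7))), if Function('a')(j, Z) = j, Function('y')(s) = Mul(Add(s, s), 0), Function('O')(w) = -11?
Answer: -1089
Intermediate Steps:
Function('y')(s) = 0 (Function('y')(s) = Mul(Mul(2, s), 0) = 0)
Mul(Add(61, Mul(-1, -38)), Add(Function('a')(Function('y')(-1), 7), Function('O')(7))) = Mul(Add(61, Mul(-1, -38)), Add(0, -11)) = Mul(Add(61, 38), -11) = Mul(99, -11) = -1089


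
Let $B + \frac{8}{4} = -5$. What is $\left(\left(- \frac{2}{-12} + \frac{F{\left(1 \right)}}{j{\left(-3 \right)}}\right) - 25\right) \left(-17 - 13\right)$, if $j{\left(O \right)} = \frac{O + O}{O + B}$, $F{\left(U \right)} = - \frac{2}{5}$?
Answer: $765$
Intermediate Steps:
$B = -7$ ($B = -2 - 5 = -7$)
$F{\left(U \right)} = - \frac{2}{5}$ ($F{\left(U \right)} = \left(-2\right) \frac{1}{5} = - \frac{2}{5}$)
$j{\left(O \right)} = \frac{2 O}{-7 + O}$ ($j{\left(O \right)} = \frac{O + O}{O - 7} = \frac{2 O}{-7 + O}$)
$\left(\left(- \frac{2}{-12} + \frac{F{\left(1 \right)}}{j{\left(-3 \right)}}\right) - 25\right) \left(-17 - 13\right) = \left(\left(- \frac{2}{-12} - \frac{2}{5 \cdot 2 \left(-3\right) \frac{1}{-7 - 3}}\right) - 25\right) \left(-17 - 13\right) = \left(\left(\left(-2\right) \left(- \frac{1}{12}\right) - \frac{2}{5 \cdot 2 \left(-3\right) \frac{1}{-10}}\right) - 25\right) \left(-30\right) = \left(\left(\frac{1}{6} - \frac{2}{5 \cdot 2 \left(-3\right) \left(- \frac{1}{10}\right)}\right) - 25\right) \left(-30\right) = \left(\left(\frac{1}{6} - \frac{2}{5 \cdot \frac{3}{5}}\right) - 25\right) \left(-30\right) = \left(\left(\frac{1}{6} - \frac{2}{3}\right) - 25\right) \left(-30\right) = \left(- \frac{1}{2} - 25\right) \left(-30\right) = \left(- \frac{51}{2}\right) \left(-30\right) = 765$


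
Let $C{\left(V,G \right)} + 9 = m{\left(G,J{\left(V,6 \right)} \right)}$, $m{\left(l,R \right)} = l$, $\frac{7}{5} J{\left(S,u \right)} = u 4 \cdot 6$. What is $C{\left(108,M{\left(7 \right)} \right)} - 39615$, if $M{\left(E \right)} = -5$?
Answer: $-39629$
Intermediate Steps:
$J{\left(S,u \right)} = \frac{120 u}{7}$ ($J{\left(S,u \right)} = \frac{5 u 4 \cdot 6}{7} = \frac{5 \cdot 4 u 6}{7} = \frac{5 \cdot 24 u}{7} = \frac{120 u}{7}$)
$C{\left(V,G \right)} = -9 + G$
$C{\left(108,M{\left(7 \right)} \right)} - 39615 = \left(-9 - 5\right) - 39615 = -14 - 39615 = -39629$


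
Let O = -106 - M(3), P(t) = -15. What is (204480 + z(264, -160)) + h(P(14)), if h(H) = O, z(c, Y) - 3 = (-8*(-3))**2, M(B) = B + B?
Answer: 204947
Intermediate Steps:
M(B) = 2*B
O = -112 (O = -106 - 2*3 = -106 - 1*6 = -106 - 6 = -112)
z(c, Y) = 579 (z(c, Y) = 3 + (-8*(-3))**2 = 3 + 24**2 = 3 + 576 = 579)
h(H) = -112
(204480 + z(264, -160)) + h(P(14)) = (204480 + 579) - 112 = 205059 - 112 = 204947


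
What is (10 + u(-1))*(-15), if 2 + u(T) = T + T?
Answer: -90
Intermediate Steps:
u(T) = -2 + 2*T (u(T) = -2 + (T + T) = -2 + 2*T)
(10 + u(-1))*(-15) = (10 + (-2 + 2*(-1)))*(-15) = (10 + (-2 - 2))*(-15) = (10 - 4)*(-15) = 6*(-15) = -90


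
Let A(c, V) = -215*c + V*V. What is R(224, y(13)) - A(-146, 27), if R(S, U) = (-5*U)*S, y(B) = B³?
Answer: -2492759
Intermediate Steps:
A(c, V) = V² - 215*c (A(c, V) = -215*c + V² = V² - 215*c)
R(S, U) = -5*S*U
R(224, y(13)) - A(-146, 27) = -5*224*13³ - (27² - 215*(-146)) = -5*224*2197 - (729 + 31390) = -2460640 - 1*32119 = -2460640 - 32119 = -2492759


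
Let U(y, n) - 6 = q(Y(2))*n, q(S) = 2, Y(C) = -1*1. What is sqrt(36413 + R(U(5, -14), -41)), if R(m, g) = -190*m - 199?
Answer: sqrt(40394) ≈ 200.98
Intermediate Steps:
Y(C) = -1
U(y, n) = 6 + 2*n
R(m, g) = -199 - 190*m
sqrt(36413 + R(U(5, -14), -41)) = sqrt(36413 + (-199 - 190*(6 + 2*(-14)))) = sqrt(36413 + (-199 - 190*(6 - 28))) = sqrt(36413 + (-199 - 190*(-22))) = sqrt(36413 + (-199 + 4180)) = sqrt(36413 + 3981) = sqrt(40394)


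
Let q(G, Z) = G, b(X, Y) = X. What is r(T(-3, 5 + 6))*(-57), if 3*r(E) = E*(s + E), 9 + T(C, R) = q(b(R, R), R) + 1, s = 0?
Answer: -171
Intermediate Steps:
T(C, R) = -8 + R (T(C, R) = -9 + (R + 1) = -9 + (1 + R) = -8 + R)
r(E) = E²/3 (r(E) = (E*(0 + E))/3 = (E*E)/3 = E²/3)
r(T(-3, 5 + 6))*(-57) = ((-8 + (5 + 6))²/3)*(-57) = ((-8 + 11)²/3)*(-57) = ((⅓)*3²)*(-57) = ((⅓)*9)*(-57) = 3*(-57) = -171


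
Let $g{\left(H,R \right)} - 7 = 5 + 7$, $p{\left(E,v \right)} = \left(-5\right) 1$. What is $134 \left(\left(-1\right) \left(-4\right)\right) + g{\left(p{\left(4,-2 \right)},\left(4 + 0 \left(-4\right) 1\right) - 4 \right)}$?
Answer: $555$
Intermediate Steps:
$p{\left(E,v \right)} = -5$
$g{\left(H,R \right)} = 19$ ($g{\left(H,R \right)} = 7 + \left(5 + 7\right) = 7 + 12 = 19$)
$134 \left(\left(-1\right) \left(-4\right)\right) + g{\left(p{\left(4,-2 \right)},\left(4 + 0 \left(-4\right) 1\right) - 4 \right)} = 134 \left(\left(-1\right) \left(-4\right)\right) + 19 = 134 \cdot 4 + 19 = 536 + 19 = 555$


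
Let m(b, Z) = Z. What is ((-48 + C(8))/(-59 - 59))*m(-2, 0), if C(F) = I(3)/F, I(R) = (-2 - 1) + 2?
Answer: 0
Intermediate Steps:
I(R) = -1 (I(R) = -3 + 2 = -1)
C(F) = -1/F
((-48 + C(8))/(-59 - 59))*m(-2, 0) = ((-48 - 1/8)/(-59 - 59))*0 = ((-48 - 1*⅛)/(-118))*0 = ((-48 - ⅛)*(-1/118))*0 = -385/8*(-1/118)*0 = (385/944)*0 = 0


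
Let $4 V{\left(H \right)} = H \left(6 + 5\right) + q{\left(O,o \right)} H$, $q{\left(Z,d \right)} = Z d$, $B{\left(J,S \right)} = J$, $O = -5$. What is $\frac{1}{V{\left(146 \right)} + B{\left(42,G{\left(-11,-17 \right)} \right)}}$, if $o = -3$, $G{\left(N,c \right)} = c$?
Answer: $\frac{1}{991} \approx 0.0010091$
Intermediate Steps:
$V{\left(H \right)} = \frac{13 H}{2}$ ($V{\left(H \right)} = \frac{H \left(6 + 5\right) + \left(-5\right) \left(-3\right) H}{4} = \frac{H 11 + 15 H}{4} = \frac{11 H + 15 H}{4} = \frac{26 H}{4} = \frac{13 H}{2}$)
$\frac{1}{V{\left(146 \right)} + B{\left(42,G{\left(-11,-17 \right)} \right)}} = \frac{1}{\frac{13}{2} \cdot 146 + 42} = \frac{1}{949 + 42} = \frac{1}{991}$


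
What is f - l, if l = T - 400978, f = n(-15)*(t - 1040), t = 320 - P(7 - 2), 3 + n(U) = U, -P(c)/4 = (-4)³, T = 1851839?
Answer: -1433293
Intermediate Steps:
P(c) = 256 (P(c) = -4*(-4)³ = -4*(-64) = 256)
n(U) = -3 + U
t = 64 (t = 320 - 1*256 = 320 - 256 = 64)
f = 17568 (f = (-3 - 15)*(64 - 1040) = -18*(-976) = 17568)
l = 1450861 (l = 1851839 - 400978 = 1450861)
f - l = 17568 - 1*1450861 = 17568 - 1450861 = -1433293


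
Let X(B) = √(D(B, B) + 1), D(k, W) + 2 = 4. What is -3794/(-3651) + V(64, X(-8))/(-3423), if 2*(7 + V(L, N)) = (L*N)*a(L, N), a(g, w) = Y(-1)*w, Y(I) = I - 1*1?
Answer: 4571137/4165791 ≈ 1.0973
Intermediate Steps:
Y(I) = -1 + I (Y(I) = I - 1 = -1 + I)
D(k, W) = 2 (D(k, W) = -2 + 4 = 2)
a(g, w) = -2*w (a(g, w) = (-1 - 1)*w = -2*w)
X(B) = √3 (X(B) = √(2 + 1) = √3)
V(L, N) = -7 - L*N² (V(L, N) = -7 + ((L*N)*(-2*N))/2 = -7 + (-2*L*N²)/2 = -7 - L*N²)
-3794/(-3651) + V(64, X(-8))/(-3423) = -3794/(-3651) + (-7 - 1*64*(√3)²)/(-3423) = -3794*(-1/3651) + (-7 - 1*64*3)*(-1/3423) = 3794/3651 + (-7 - 192)*(-1/3423) = 3794/3651 - 199*(-1/3423) = 3794/3651 + 199/3423 = 4571137/4165791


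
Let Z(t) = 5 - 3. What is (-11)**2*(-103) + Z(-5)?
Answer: -12461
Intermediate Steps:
Z(t) = 2
(-11)**2*(-103) + Z(-5) = (-11)**2*(-103) + 2 = 121*(-103) + 2 = -12463 + 2 = -12461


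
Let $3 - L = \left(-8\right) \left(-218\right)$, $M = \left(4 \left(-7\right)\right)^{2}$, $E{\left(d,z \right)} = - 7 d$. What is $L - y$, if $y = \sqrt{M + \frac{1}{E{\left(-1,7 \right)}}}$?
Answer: $-1741 - \frac{\sqrt{38423}}{7} \approx -1769.0$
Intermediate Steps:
$M = 784$ ($M = \left(-28\right)^{2} = 784$)
$y = \frac{\sqrt{38423}}{7}$ ($y = \sqrt{784 + \frac{1}{\left(-7\right) \left(-1\right)}} = \sqrt{784 + \frac{1}{7}} = \sqrt{\frac{5489}{7}} = \frac{\sqrt{38423}}{7} \approx 28.003$)
$L = -1741$ ($L = 3 - \left(-8\right) \left(-218\right) = 3 - 1744 = -1741$)
$L - y = -1741 - \frac{\sqrt{38423}}{7}$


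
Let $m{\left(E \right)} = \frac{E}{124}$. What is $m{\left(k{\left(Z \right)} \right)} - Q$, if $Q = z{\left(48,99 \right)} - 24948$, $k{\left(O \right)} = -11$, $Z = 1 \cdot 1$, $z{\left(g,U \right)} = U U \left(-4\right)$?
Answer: $\frac{7954837}{124} \approx 64152.0$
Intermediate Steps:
$z{\left(g,U \right)} = - 4 U^{2}$ ($z{\left(g,U \right)} = U^{2} \left(-4\right) = - 4 U^{2}$)
$Z = 1$
$m{\left(E \right)} = \frac{E}{124}$ ($m{\left(E \right)} = E \frac{1}{124} = \frac{E}{124}$)
$Q = -64152$ ($Q = - 4 \cdot 99^{2} - 24948 = \left(-4\right) 9801 - 24948 = -39204 - 24948 = -64152$)
$m{\left(k{\left(Z \right)} \right)} - Q = \frac{1}{124} \left(-11\right) - -64152 = - \frac{11}{124} + 64152 = \frac{7954837}{124}$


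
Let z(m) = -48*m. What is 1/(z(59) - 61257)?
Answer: -1/64089 ≈ -1.5603e-5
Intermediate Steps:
1/(z(59) - 61257) = 1/(-48*59 - 61257) = 1/(-2832 - 61257) = 1/(-64089) = -1/64089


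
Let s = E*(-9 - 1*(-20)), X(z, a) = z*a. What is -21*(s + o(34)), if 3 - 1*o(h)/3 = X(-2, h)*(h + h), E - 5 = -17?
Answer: -288729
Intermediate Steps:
E = -12 (E = 5 - 17 = -12)
X(z, a) = a*z
o(h) = 9 + 12*h² (o(h) = 9 - 3*h*(-2)*(h + h) = 9 - 3*(-2*h)*2*h = 9 - (-12)*h² = 9 + 12*h²)
s = -132 (s = -12*(-9 - 1*(-20)) = -12*(-9 + 20) = -12*11 = -132)
-21*(s + o(34)) = -21*(-132 + (9 + 12*34²)) = -21*(-132 + (9 + 12*1156)) = -21*(-132 + (9 + 13872)) = -21*(-132 + 13881) = -21*13749 = -288729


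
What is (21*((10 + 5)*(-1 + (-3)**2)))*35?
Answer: 88200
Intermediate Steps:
(21*((10 + 5)*(-1 + (-3)**2)))*35 = (21*(15*(-1 + 9)))*35 = (21*(15*8))*35 = (21*120)*35 = 2520*35 = 88200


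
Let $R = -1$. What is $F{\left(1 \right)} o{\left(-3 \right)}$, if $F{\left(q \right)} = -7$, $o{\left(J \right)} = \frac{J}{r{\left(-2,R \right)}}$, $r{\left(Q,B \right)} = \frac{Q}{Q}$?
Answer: $21$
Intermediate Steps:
$r{\left(Q,B \right)} = 1$
$o{\left(J \right)} = J$ ($o{\left(J \right)} = \frac{J}{1} = J 1 = J$)
$F{\left(1 \right)} o{\left(-3 \right)} = \left(-7\right) \left(-3\right) = 21$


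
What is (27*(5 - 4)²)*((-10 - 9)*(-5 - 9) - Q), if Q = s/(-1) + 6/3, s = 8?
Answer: 7344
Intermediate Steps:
Q = -6 (Q = 8/(-1) + 6/3 = 8*(-1) + 6*(⅓) = -8 + 2 = -6)
(27*(5 - 4)²)*((-10 - 9)*(-5 - 9) - Q) = (27*(5 - 4)²)*((-10 - 9)*(-5 - 9) - 1*(-6)) = (27*1²)*(-19*(-14) + 6) = (27*1)*(266 + 6) = 27*272 = 7344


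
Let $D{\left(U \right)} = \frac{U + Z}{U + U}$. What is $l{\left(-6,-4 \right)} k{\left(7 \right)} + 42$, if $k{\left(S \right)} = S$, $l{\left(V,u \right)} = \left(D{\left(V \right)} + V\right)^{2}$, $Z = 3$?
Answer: $\frac{4375}{16} \approx 273.44$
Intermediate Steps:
$D{\left(U \right)} = \frac{3 + U}{2 U}$ ($D{\left(U \right)} = \frac{U + 3}{U + U} = \frac{3 + U}{2 U}$)
$l{\left(V,u \right)} = \left(V + \frac{3 + V}{2 V}\right)^{2}$ ($l{\left(V,u \right)} = \left(\frac{3 + V}{2 V} + V\right)^{2} = \left(V + \frac{3 + V}{2 V}\right)^{2}$)
$l{\left(-6,-4 \right)} k{\left(7 \right)} + 42 = \frac{\left(3 - 6 + 2 \left(-6\right)^{2}\right)^{2}}{4 \cdot 36} \cdot 7 + 42 = \frac{1}{4} \cdot \frac{1}{36} \left(3 - 6 + 2 \cdot 36\right)^{2} \cdot 7 + 42 = \frac{1}{4} \cdot \frac{1}{36} \left(3 - 6 + 72\right)^{2} \cdot 7 + 42 = \frac{1}{4} \cdot \frac{1}{36} \cdot 69^{2} \cdot 7 + 42 = \frac{1}{4} \cdot \frac{1}{36} \cdot 4761 \cdot 7 + 42 = \frac{529}{16} \cdot 7 + 42 = \frac{3703}{16} + 42 = \frac{4375}{16}$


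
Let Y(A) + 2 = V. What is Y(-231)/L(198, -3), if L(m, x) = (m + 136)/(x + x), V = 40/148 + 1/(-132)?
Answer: 8485/271876 ≈ 0.031209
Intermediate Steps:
V = 1283/4884 (V = 40*(1/148) + 1*(-1/132) = 10/37 - 1/132 = 1283/4884 ≈ 0.26269)
Y(A) = -8485/4884 (Y(A) = -2 + 1283/4884 = -8485/4884)
L(m, x) = (136 + m)/(2*x) (L(m, x) = (136 + m)/((2*x)) = (136 + m)*(1/(2*x)) = (136 + m)/(2*x))
Y(-231)/L(198, -3) = -8485*(-6/(136 + 198))/4884 = -8485/(4884*((1/2)*(-1/3)*334)) = -8485/(4884*(-167/3)) = -8485/4884*(-3/167) = 8485/271876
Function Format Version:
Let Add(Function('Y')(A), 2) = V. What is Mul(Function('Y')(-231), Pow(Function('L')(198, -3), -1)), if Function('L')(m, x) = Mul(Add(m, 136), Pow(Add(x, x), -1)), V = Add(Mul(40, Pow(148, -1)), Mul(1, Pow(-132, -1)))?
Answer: Rational(8485, 271876) ≈ 0.031209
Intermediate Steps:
V = Rational(1283, 4884) (V = Add(Mul(40, Rational(1, 148)), Mul(1, Rational(-1, 132))) = Add(Rational(10, 37), Rational(-1, 132)) = Rational(1283, 4884) ≈ 0.26269)
Function('Y')(A) = Rational(-8485, 4884) (Function('Y')(A) = Add(-2, Rational(1283, 4884)) = Rational(-8485, 4884))
Function('L')(m, x) = Mul(Rational(1, 2), Pow(x, -1), Add(136, m)) (Function('L')(m, x) = Mul(Add(136, m), Pow(Mul(2, x), -1)) = Mul(Add(136, m), Mul(Rational(1, 2), Pow(x, -1))) = Mul(Rational(1, 2), Pow(x, -1), Add(136, m)))
Mul(Function('Y')(-231), Pow(Function('L')(198, -3), -1)) = Mul(Rational(-8485, 4884), Pow(Mul(Rational(1, 2), Pow(-3, -1), Add(136, 198)), -1)) = Mul(Rational(-8485, 4884), Pow(Mul(Rational(1, 2), Rational(-1, 3), 334), -1)) = Mul(Rational(-8485, 4884), Pow(Rational(-167, 3), -1)) = Mul(Rational(-8485, 4884), Rational(-3, 167)) = Rational(8485, 271876)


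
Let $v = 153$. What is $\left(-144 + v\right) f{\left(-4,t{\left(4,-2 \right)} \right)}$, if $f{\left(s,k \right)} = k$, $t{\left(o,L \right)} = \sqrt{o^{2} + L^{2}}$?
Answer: $18 \sqrt{5} \approx 40.249$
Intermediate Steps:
$t{\left(o,L \right)} = \sqrt{L^{2} + o^{2}}$
$\left(-144 + v\right) f{\left(-4,t{\left(4,-2 \right)} \right)} = \left(-144 + 153\right) \sqrt{\left(-2\right)^{2} + 4^{2}} = 9 \sqrt{4 + 16} = 9 \sqrt{20} = 9 \cdot 2 \sqrt{5} = 18 \sqrt{5}$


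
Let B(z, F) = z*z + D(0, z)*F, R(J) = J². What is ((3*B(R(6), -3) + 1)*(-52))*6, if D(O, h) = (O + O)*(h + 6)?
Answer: -1213368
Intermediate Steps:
D(O, h) = 2*O*(6 + h) (D(O, h) = (2*O)*(6 + h) = 2*O*(6 + h))
B(z, F) = z² (B(z, F) = z*z + (2*0*(6 + z))*F = z² + 0*F = z² + 0 = z²)
((3*B(R(6), -3) + 1)*(-52))*6 = ((3*(6²)² + 1)*(-52))*6 = ((3*36² + 1)*(-52))*6 = ((3*1296 + 1)*(-52))*6 = ((3888 + 1)*(-52))*6 = (3889*(-52))*6 = -202228*6 = -1213368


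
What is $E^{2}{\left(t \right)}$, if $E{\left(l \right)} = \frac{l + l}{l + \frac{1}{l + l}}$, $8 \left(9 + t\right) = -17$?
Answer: $\frac{250968964}{63250209} \approx 3.9679$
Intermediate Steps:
$t = - \frac{89}{8}$ ($t = -9 + \frac{1}{8} \left(-17\right) = -9 - \frac{17}{8} = - \frac{89}{8} \approx -11.125$)
$E{\left(l \right)} = \frac{2 l}{l + \frac{1}{2 l}}$
$E^{2}{\left(t \right)} = \left(\frac{4 \left(- \frac{89}{8}\right)^{2}}{1 + 2 \left(- \frac{89}{8}\right)^{2}}\right)^{2} = \left(4 \cdot \frac{7921}{64} \frac{1}{1 + 2 \cdot \frac{7921}{64}}\right)^{2} = \left(4 \cdot \frac{7921}{64} \frac{1}{1 + \frac{7921}{32}}\right)^{2} = \left(4 \cdot \frac{7921}{64} \frac{1}{\frac{7953}{32}}\right)^{2} = \left(4 \cdot \frac{7921}{64} \cdot \frac{32}{7953}\right)^{2} = \left(\frac{15842}{7953}\right)^{2} = \frac{250968964}{63250209}$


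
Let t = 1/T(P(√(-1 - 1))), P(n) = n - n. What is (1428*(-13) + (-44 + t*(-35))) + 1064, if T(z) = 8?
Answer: -140387/8 ≈ -17548.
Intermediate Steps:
P(n) = 0
t = ⅛ (t = 1/8 = ⅛ ≈ 0.12500)
(1428*(-13) + (-44 + t*(-35))) + 1064 = (1428*(-13) + (-44 + (⅛)*(-35))) + 1064 = (-18564 + (-44 - 35/8)) + 1064 = (-18564 - 387/8) + 1064 = -148899/8 + 1064 = -140387/8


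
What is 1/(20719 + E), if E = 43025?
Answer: 1/63744 ≈ 1.5688e-5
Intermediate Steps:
1/(20719 + E) = 1/(20719 + 43025) = 1/63744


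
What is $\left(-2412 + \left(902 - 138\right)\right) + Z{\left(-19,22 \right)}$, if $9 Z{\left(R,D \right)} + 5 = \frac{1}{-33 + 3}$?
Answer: $- \frac{445111}{270} \approx -1648.6$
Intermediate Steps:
$Z{\left(R,D \right)} = - \frac{151}{270}$ ($Z{\left(R,D \right)} = - \frac{5}{9} + \frac{1}{9 \left(-33 + 3\right)} = - \frac{5}{9} + \frac{1}{9 \left(-30\right)} = - \frac{5}{9} + \frac{1}{9} \left(- \frac{1}{30}\right) = - \frac{5}{9} - \frac{1}{270} = - \frac{151}{270}$)
$\left(-2412 + \left(902 - 138\right)\right) + Z{\left(-19,22 \right)} = \left(-2412 + \left(902 - 138\right)\right) - \frac{151}{270} = \left(-2412 + 764\right) - \frac{151}{270} = -1648 - \frac{151}{270} = - \frac{445111}{270}$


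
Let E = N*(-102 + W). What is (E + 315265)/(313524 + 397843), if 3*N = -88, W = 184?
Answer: 938579/2134101 ≈ 0.43980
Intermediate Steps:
N = -88/3 (N = (1/3)*(-88) = -88/3 ≈ -29.333)
E = -7216/3 (E = -88*(-102 + 184)/3 = -88/3*82 = -7216/3 ≈ -2405.3)
(E + 315265)/(313524 + 397843) = (-7216/3 + 315265)/(313524 + 397843) = (938579/3)/711367 = (938579/3)*(1/711367) = 938579/2134101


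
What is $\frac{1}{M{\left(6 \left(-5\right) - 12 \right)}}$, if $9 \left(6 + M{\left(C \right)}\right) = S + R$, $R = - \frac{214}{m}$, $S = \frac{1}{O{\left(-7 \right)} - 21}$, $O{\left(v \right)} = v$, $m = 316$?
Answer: $- \frac{19908}{121025} \approx -0.16449$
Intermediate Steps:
$S = - \frac{1}{28}$ ($S = \frac{1}{-7 - 21} = \frac{1}{-28} = - \frac{1}{28} \approx -0.035714$)
$R = - \frac{107}{158}$ ($R = - \frac{214}{316} = \left(-214\right) \frac{1}{316} = - \frac{107}{158} \approx -0.67722$)
$M{\left(C \right)} = - \frac{121025}{19908}$ ($M{\left(C \right)} = -6 + \frac{- \frac{1}{28} - \frac{107}{158}}{9} = -6 + \frac{1}{9} \left(- \frac{1577}{2212}\right) = -6 - \frac{1577}{19908} = - \frac{121025}{19908}$)
$\frac{1}{M{\left(6 \left(-5\right) - 12 \right)}} = \frac{1}{- \frac{121025}{19908}} = - \frac{19908}{121025}$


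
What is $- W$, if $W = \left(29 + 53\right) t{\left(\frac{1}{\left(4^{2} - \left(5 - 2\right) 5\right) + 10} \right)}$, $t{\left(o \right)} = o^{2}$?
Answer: $- \frac{82}{121} \approx -0.67769$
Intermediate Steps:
$W = \frac{82}{121}$ ($W = \left(29 + 53\right) \left(\frac{1}{\left(4^{2} - \left(5 - 2\right) 5\right) + 10}\right)^{2} = 82 \left(\frac{1}{\left(16 - 3 \cdot 5\right) + 10}\right)^{2} = 82 \left(\frac{1}{\left(16 - 15\right) + 10}\right)^{2} = 82 \left(\frac{1}{1 + 10}\right)^{2} = 82 \left(\frac{1}{11}\right)^{2} = \frac{82}{121} \approx 0.67769$)
$- W = \left(-1\right) \frac{82}{121} = - \frac{82}{121}$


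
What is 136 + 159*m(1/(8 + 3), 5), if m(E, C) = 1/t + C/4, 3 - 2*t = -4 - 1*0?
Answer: 10645/28 ≈ 380.18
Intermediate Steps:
t = 7/2 (t = 3/2 - (-4 - 1*0)/2 = 3/2 - (-4 + 0)/2 = 3/2 - ½*(-4) = 3/2 + 2 = 7/2 ≈ 3.5000)
m(E, C) = 2/7 + C/4 (m(E, C) = 1/(7/2) + C/4 = 1*(2/7) + C*(¼) = 2/7 + C/4)
136 + 159*m(1/(8 + 3), 5) = 136 + 159*(2/7 + (¼)*5) = 136 + 159*(2/7 + 5/4) = 136 + 159*(43/28) = 136 + 6837/28 = 10645/28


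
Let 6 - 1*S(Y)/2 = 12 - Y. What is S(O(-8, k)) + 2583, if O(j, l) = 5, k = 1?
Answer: 2581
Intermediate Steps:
S(Y) = -12 + 2*Y (S(Y) = 12 - 2*(12 - Y) = 12 + (-24 + 2*Y) = -12 + 2*Y)
S(O(-8, k)) + 2583 = (-12 + 2*5) + 2583 = (-12 + 10) + 2583 = -2 + 2583 = 2581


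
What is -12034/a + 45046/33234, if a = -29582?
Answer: 433122182/245782047 ≈ 1.7622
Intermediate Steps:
-12034/a + 45046/33234 = -12034/(-29582) + 45046/33234 = -12034*(-1/29582) + 45046*(1/33234) = 6017/14791 + 22523/16617 = 433122182/245782047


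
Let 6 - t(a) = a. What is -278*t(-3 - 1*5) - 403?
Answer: -4295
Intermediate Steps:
t(a) = 6 - a
-278*t(-3 - 1*5) - 403 = -278*(6 - (-3 - 1*5)) - 403 = -278*(6 - (-3 - 5)) - 403 = -278*(6 - 1*(-8)) - 403 = -278*(6 + 8) - 403 = -278*14 - 403 = -3892 - 403 = -4295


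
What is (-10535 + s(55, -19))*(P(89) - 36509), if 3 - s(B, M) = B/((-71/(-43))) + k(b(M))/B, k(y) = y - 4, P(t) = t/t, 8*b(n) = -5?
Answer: 3012436198931/7810 ≈ 3.8572e+8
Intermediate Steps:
b(n) = -5/8 (b(n) = (⅛)*(-5) = -5/8)
P(t) = 1
k(y) = -4 + y
s(B, M) = 3 - 43*B/71 + 37/(8*B) (s(B, M) = 3 - (B/((-71/(-43))) + (-4 - 5/8)/B) = 3 - (B/((-71*(-1/43))) - 37/(8*B)) = 3 - (B/(71/43) - 37/(8*B)) = 3 - (B*(43/71) - 37/(8*B)) = 3 - (43*B/71 - 37/(8*B)) = 3 - (-37/(8*B) + 43*B/71) = 3 + (-43*B/71 + 37/(8*B)) = 3 - 43*B/71 + 37/(8*B))
(-10535 + s(55, -19))*(P(89) - 36509) = (-10535 + (3 - 43/71*55 + (37/8)/55))*(1 - 36509) = (-10535 + (3 - 2365/71 + (37/8)*(1/55)))*(-36508) = (-10535 + (3 - 2365/71 + 37/440))*(-36508) = (-10535 - 944253/31240)*(-36508) = -330057653/31240*(-36508) = 3012436198931/7810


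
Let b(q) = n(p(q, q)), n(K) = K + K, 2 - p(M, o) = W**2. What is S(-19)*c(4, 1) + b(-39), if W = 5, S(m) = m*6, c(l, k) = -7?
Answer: 752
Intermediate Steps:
S(m) = 6*m
p(M, o) = -23 (p(M, o) = 2 - 1*5**2 = 2 - 1*25 = 2 - 25 = -23)
n(K) = 2*K
b(q) = -46 (b(q) = 2*(-23) = -46)
S(-19)*c(4, 1) + b(-39) = (6*(-19))*(-7) - 46 = -114*(-7) - 46 = 798 - 46 = 752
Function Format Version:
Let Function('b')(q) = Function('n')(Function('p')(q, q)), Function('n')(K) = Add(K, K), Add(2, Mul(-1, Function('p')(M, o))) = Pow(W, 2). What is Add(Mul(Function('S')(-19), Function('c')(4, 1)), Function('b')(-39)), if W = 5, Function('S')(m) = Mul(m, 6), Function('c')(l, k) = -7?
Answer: 752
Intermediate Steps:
Function('S')(m) = Mul(6, m)
Function('p')(M, o) = -23 (Function('p')(M, o) = Add(2, Mul(-1, Pow(5, 2))) = Add(2, Mul(-1, 25)) = Add(2, -25) = -23)
Function('n')(K) = Mul(2, K)
Function('b')(q) = -46 (Function('b')(q) = Mul(2, -23) = -46)
Add(Mul(Function('S')(-19), Function('c')(4, 1)), Function('b')(-39)) = Add(Mul(Mul(6, -19), -7), -46) = Add(Mul(-114, -7), -46) = Add(798, -46) = 752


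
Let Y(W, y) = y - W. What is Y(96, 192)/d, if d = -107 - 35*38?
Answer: -32/479 ≈ -0.066806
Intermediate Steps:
d = -1437 (d = -107 - 1330 = -1437)
Y(96, 192)/d = (192 - 1*96)/(-1437) = (192 - 96)*(-1/1437) = 96*(-1/1437) = -32/479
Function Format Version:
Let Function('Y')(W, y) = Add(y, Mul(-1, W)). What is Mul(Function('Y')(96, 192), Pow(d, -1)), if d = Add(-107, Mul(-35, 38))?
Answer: Rational(-32, 479) ≈ -0.066806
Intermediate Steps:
d = -1437 (d = Add(-107, -1330) = -1437)
Mul(Function('Y')(96, 192), Pow(d, -1)) = Mul(Add(192, Mul(-1, 96)), Pow(-1437, -1)) = Mul(Add(192, -96), Rational(-1, 1437)) = Mul(96, Rational(-1, 1437)) = Rational(-32, 479)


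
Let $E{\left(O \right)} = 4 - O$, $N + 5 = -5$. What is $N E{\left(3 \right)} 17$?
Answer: $-170$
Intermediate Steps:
$N = -10$ ($N = -5 - 5 = -10$)
$N E{\left(3 \right)} 17 = - 10 \left(4 - 3\right) 17 = \left(-10\right) 1 \cdot 17 = \left(-10\right) 17 = -170$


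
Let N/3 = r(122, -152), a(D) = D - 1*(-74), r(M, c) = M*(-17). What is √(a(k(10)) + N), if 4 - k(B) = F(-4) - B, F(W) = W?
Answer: I*√6130 ≈ 78.294*I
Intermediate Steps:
r(M, c) = -17*M
k(B) = 8 + B (k(B) = 4 - (-4 - B) = 4 + (4 + B) = 8 + B)
a(D) = 74 + D (a(D) = D + 74 = 74 + D)
N = -6222 (N = 3*(-17*122) = 3*(-2074) = -6222)
√(a(k(10)) + N) = √((74 + (8 + 10)) - 6222) = √((74 + 18) - 6222) = √(92 - 6222) = √(-6130) = I*√6130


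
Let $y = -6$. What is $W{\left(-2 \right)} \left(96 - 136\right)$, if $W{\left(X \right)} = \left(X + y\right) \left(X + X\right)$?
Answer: $-1280$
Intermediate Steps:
$W{\left(X \right)} = 2 X \left(-6 + X\right)$ ($W{\left(X \right)} = \left(X - 6\right) \left(X + X\right) = \left(-6 + X\right) 2 X = 2 X \left(-6 + X\right)$)
$W{\left(-2 \right)} \left(96 - 136\right) = 2 \left(-2\right) \left(-6 - 2\right) \left(96 - 136\right) = 2 \left(-2\right) \left(-8\right) \left(-40\right) = 32 \left(-40\right) = -1280$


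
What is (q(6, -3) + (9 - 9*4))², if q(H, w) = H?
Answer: 441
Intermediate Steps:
(q(6, -3) + (9 - 9*4))² = (6 + (9 - 9*4))² = (6 + (9 - 36))² = (6 - 27)² = (-21)² = 441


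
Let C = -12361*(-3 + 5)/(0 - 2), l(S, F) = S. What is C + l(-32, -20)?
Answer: 12329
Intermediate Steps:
C = 12361 (C = -24722/(-2) = -24722*(-1)/2 = -12361*(-1) = 12361)
C + l(-32, -20) = 12361 - 32 = 12329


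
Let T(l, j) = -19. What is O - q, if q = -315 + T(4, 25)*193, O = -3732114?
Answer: -3728132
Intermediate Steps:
q = -3982 (q = -315 - 19*193 = -315 - 3667 = -3982)
O - q = -3732114 - 1*(-3982) = -3732114 + 3982 = -3728132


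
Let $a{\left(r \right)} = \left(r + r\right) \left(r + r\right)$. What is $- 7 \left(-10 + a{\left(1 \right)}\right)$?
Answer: $42$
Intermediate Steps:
$a{\left(r \right)} = 4 r^{2}$ ($a{\left(r \right)} = 2 r 2 r = 4 r^{2}$)
$- 7 \left(-10 + a{\left(1 \right)}\right) = - 7 \left(-10 + 4 \cdot 1^{2}\right) = - 7 \left(-10 + 4 \cdot 1\right) = - 7 \left(-10 + 4\right) = \left(-7\right) \left(-6\right) = 42$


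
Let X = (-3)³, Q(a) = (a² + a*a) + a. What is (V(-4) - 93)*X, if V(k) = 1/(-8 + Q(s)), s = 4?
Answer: 70281/28 ≈ 2510.0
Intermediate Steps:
Q(a) = a + 2*a² (Q(a) = (a² + a²) + a = 2*a² + a = a + 2*a²)
X = -27
V(k) = 1/28 (V(k) = 1/(-8 + 4*(1 + 2*4)) = 1/(-8 + 4*(1 + 8)) = 1/(-8 + 4*9) = 1/(-8 + 36) = 1/28)
(V(-4) - 93)*X = (1/28 - 93)*(-27) = -2603/28*(-27) = 70281/28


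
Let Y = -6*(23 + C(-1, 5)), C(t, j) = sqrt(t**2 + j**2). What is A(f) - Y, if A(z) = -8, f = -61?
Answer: 130 + 6*sqrt(26) ≈ 160.59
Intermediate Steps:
C(t, j) = sqrt(j**2 + t**2)
Y = -138 - 6*sqrt(26) (Y = -6*(23 + sqrt(5**2 + (-1)**2)) = -6*(23 + sqrt(25 + 1)) = -6*(23 + sqrt(26)) = -138 - 6*sqrt(26) ≈ -168.59)
A(f) - Y = -8 - (-138 - 6*sqrt(26)) = -8 + (138 + 6*sqrt(26)) = 130 + 6*sqrt(26)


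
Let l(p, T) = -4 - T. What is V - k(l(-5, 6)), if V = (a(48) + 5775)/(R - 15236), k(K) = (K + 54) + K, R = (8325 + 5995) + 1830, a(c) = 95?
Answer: -12603/457 ≈ -27.578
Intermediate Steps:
R = 16150 (R = 14320 + 1830 = 16150)
k(K) = 54 + 2*K (k(K) = (54 + K) + K = 54 + 2*K)
V = 2935/457 (V = (95 + 5775)/(16150 - 15236) = 5870/914 = 5870*(1/914) = 2935/457 ≈ 6.4223)
V - k(l(-5, 6)) = 2935/457 - (54 + 2*(-4 - 1*6)) = 2935/457 - (54 + 2*(-4 - 6)) = 2935/457 - (54 + 2*(-10)) = 2935/457 - (54 - 20) = 2935/457 - 1*34 = 2935/457 - 34 = -12603/457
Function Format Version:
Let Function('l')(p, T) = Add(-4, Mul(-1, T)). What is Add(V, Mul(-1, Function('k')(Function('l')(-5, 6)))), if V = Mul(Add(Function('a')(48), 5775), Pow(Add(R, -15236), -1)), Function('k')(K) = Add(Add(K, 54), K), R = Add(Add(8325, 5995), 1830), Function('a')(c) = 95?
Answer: Rational(-12603, 457) ≈ -27.578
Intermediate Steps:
R = 16150 (R = Add(14320, 1830) = 16150)
Function('k')(K) = Add(54, Mul(2, K)) (Function('k')(K) = Add(Add(54, K), K) = Add(54, Mul(2, K)))
V = Rational(2935, 457) (V = Mul(Add(95, 5775), Pow(Add(16150, -15236), -1)) = Mul(5870, Pow(914, -1)) = Mul(5870, Rational(1, 914)) = Rational(2935, 457) ≈ 6.4223)
Add(V, Mul(-1, Function('k')(Function('l')(-5, 6)))) = Add(Rational(2935, 457), Mul(-1, Add(54, Mul(2, Add(-4, Mul(-1, 6)))))) = Add(Rational(2935, 457), Mul(-1, Add(54, Mul(2, Add(-4, -6))))) = Add(Rational(2935, 457), Mul(-1, Add(54, Mul(2, -10)))) = Add(Rational(2935, 457), Mul(-1, Add(54, -20))) = Add(Rational(2935, 457), Mul(-1, 34)) = Add(Rational(2935, 457), -34) = Rational(-12603, 457)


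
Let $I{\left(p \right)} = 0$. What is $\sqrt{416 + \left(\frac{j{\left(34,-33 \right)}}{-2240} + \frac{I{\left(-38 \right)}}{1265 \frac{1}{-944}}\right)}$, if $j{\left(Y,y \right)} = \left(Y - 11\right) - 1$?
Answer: $\frac{\sqrt{32613630}}{280} \approx 20.396$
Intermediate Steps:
$j{\left(Y,y \right)} = -12 + Y$ ($j{\left(Y,y \right)} = \left(-11 + Y\right) - 1 = -12 + Y$)
$\sqrt{416 + \left(\frac{j{\left(34,-33 \right)}}{-2240} + \frac{I{\left(-38 \right)}}{1265 \frac{1}{-944}}\right)} = \sqrt{416 + \left(\frac{-12 + 34}{-2240} + \frac{0}{1265 \frac{1}{-944}}\right)} = \sqrt{416 + \left(22 \left(- \frac{1}{2240}\right) + \frac{0}{1265 \left(- \frac{1}{944}\right)}\right)} = \sqrt{416 - \left(\frac{11}{1120} + \frac{0}{- \frac{1265}{944}}\right)} = \sqrt{416 + \left(- \frac{11}{1120} + 0 \left(- \frac{944}{1265}\right)\right)} = \sqrt{416 + \left(- \frac{11}{1120} + 0\right)} = \sqrt{416 - \frac{11}{1120}} = \sqrt{\frac{465909}{1120}} = \frac{\sqrt{32613630}}{280}$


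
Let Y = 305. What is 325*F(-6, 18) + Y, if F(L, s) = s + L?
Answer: 4205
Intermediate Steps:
F(L, s) = L + s
325*F(-6, 18) + Y = 325*(-6 + 18) + 305 = 325*12 + 305 = 3900 + 305 = 4205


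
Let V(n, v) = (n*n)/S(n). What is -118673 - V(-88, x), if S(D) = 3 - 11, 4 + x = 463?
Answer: -117705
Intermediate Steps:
x = 459 (x = -4 + 463 = 459)
S(D) = -8
V(n, v) = -n²/8 (V(n, v) = (n*n)/(-8) = n²*(-⅛) = -n²/8)
-118673 - V(-88, x) = -118673 - (-1)*(-88)²/8 = -118673 - (-1)*7744/8 = -118673 - 1*(-968) = -118673 + 968 = -117705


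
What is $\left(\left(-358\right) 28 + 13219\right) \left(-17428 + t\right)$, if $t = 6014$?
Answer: $-36467730$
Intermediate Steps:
$\left(\left(-358\right) 28 + 13219\right) \left(-17428 + t\right) = \left(\left(-358\right) 28 + 13219\right) \left(-17428 + 6014\right) = \left(-10024 + 13219\right) \left(-11414\right) = 3195 \left(-11414\right) = -36467730$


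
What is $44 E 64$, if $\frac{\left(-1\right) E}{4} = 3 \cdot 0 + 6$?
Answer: $-67584$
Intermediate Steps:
$E = -24$ ($E = - 4 \left(3 \cdot 0 + 6\right) = - 4 \left(0 + 6\right) = \left(-4\right) 6 = -24$)
$44 E 64 = 44 \left(-24\right) 64 = \left(-1056\right) 64 = -67584$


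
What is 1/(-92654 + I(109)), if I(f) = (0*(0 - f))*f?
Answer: -1/92654 ≈ -1.0793e-5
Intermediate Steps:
I(f) = 0 (I(f) = (0*(-f))*f = 0*f = 0)
1/(-92654 + I(109)) = 1/(-92654 + 0) = 1/(-92654) = -1/92654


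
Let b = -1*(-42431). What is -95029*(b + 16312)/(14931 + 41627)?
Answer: -5582288547/56558 ≈ -98700.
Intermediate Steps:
b = 42431
-95029*(b + 16312)/(14931 + 41627) = -95029*(42431 + 16312)/(14931 + 41627) = -95029/(56558/58743) = -95029/(56558*(1/58743)) = -95029/56558/58743 = -95029*58743/56558 = -5582288547/56558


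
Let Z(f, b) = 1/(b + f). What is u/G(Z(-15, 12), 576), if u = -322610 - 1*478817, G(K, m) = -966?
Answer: 801427/966 ≈ 829.63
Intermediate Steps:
u = -801427 (u = -322610 - 478817 = -801427)
u/G(Z(-15, 12), 576) = -801427/(-966) = -801427*(-1/966) = 801427/966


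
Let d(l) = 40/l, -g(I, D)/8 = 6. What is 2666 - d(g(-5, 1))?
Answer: 16001/6 ≈ 2666.8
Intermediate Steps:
g(I, D) = -48 (g(I, D) = -8*6 = -48)
2666 - d(g(-5, 1)) = 2666 - 40/(-48) = 2666 - 40*(-1)/48 = 2666 - 1*(-⅚) = 2666 + ⅚ = 16001/6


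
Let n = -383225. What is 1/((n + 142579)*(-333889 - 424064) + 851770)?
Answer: 1/182399209408 ≈ 5.4825e-12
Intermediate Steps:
1/((n + 142579)*(-333889 - 424064) + 851770) = 1/((-383225 + 142579)*(-333889 - 424064) + 851770) = 1/(-240646*(-757953) + 851770) = 1/(182398357638 + 851770) = 1/182399209408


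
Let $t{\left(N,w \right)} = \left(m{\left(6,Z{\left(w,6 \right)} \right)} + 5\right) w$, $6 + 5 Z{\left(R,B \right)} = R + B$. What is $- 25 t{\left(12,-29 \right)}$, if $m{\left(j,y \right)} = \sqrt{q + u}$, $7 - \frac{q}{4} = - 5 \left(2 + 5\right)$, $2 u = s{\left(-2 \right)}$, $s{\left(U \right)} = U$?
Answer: $3625 + 725 \sqrt{167} \approx 12994.0$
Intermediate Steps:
$u = -1$ ($u = \frac{1}{2} \left(-2\right) = -1$)
$q = 168$ ($q = 28 - 4 \left(- 5 \left(2 + 5\right)\right) = 28 - 4 \left(\left(-5\right) 7\right) = 28 - -140 = 28 + 140 = 168$)
$Z{\left(R,B \right)} = - \frac{6}{5} + \frac{B}{5} + \frac{R}{5}$ ($Z{\left(R,B \right)} = - \frac{6}{5} + \frac{R + B}{5} = - \frac{6}{5} + \frac{B + R}{5} = - \frac{6}{5} + \left(\frac{B}{5} + \frac{R}{5}\right) = - \frac{6}{5} + \frac{B}{5} + \frac{R}{5}$)
$m{\left(j,y \right)} = \sqrt{167}$ ($m{\left(j,y \right)} = \sqrt{168 - 1} = \sqrt{167}$)
$t{\left(N,w \right)} = w \left(5 + \sqrt{167}\right)$ ($t{\left(N,w \right)} = \left(\sqrt{167} + 5\right) w = \left(5 + \sqrt{167}\right) w = w \left(5 + \sqrt{167}\right)$)
$- 25 t{\left(12,-29 \right)} = - 25 \left(- 29 \left(5 + \sqrt{167}\right)\right) = - 25 \left(-145 - 29 \sqrt{167}\right) = 3625 + 725 \sqrt{167}$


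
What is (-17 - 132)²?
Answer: 22201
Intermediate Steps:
(-17 - 132)² = (-149)² = 22201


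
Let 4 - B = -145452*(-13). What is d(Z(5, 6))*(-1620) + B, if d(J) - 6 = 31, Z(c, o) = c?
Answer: -1950812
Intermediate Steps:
d(J) = 37 (d(J) = 6 + 31 = 37)
B = -1890872 (B = 4 - (-145452)*(-13) = 4 - 1*1890876 = 4 - 1890876 = -1890872)
d(Z(5, 6))*(-1620) + B = 37*(-1620) - 1890872 = -59940 - 1890872 = -1950812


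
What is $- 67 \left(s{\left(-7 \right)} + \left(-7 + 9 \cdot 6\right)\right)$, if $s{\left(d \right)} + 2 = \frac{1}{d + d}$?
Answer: $- \frac{42143}{14} \approx -3010.2$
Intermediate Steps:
$s{\left(d \right)} = -2 + \frac{1}{2 d}$ ($s{\left(d \right)} = -2 + \frac{1}{d + d} = -2 + \frac{1}{2 d}$)
$- 67 \left(s{\left(-7 \right)} + \left(-7 + 9 \cdot 6\right)\right) = - 67 \left(\left(-2 + \frac{1}{2 \left(-7\right)}\right) + \left(-7 + 9 \cdot 6\right)\right) = - 67 \left(\left(-2 + \frac{1}{2} \left(- \frac{1}{7}\right)\right) + \left(-7 + 54\right)\right) = - 67 \left(\left(-2 - \frac{1}{14}\right) + 47\right) = - 67 \left(- \frac{29}{14} + 47\right) = \left(-67\right) \frac{629}{14} = - \frac{42143}{14}$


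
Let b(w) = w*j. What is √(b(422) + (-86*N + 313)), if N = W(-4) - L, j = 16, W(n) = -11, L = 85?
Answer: √15321 ≈ 123.78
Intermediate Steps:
N = -96 (N = -11 - 1*85 = -11 - 85 = -96)
b(w) = 16*w (b(w) = w*16 = 16*w)
√(b(422) + (-86*N + 313)) = √(16*422 + (-86*(-96) + 313)) = √(6752 + (8256 + 313)) = √(6752 + 8569) = √15321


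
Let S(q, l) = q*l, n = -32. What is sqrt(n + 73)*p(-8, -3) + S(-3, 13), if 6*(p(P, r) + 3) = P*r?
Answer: -39 + sqrt(41) ≈ -32.597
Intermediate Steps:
S(q, l) = l*q
p(P, r) = -3 + P*r/6 (p(P, r) = -3 + (P*r)/6 = -3 + P*r/6)
sqrt(n + 73)*p(-8, -3) + S(-3, 13) = sqrt(-32 + 73)*(-3 + (1/6)*(-8)*(-3)) + 13*(-3) = sqrt(41)*(-3 + 4) - 39 = sqrt(41)*1 - 39 = sqrt(41) - 39 = -39 + sqrt(41)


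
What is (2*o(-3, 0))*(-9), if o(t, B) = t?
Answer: 54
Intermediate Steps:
(2*o(-3, 0))*(-9) = (2*(-3))*(-9) = -6*(-9) = 54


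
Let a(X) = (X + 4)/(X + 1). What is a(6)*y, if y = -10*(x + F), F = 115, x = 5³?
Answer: -24000/7 ≈ -3428.6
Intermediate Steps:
x = 125
a(X) = (4 + X)/(1 + X)
y = -2400 (y = -10*(125 + 115) = -10*240 = -2400)
a(6)*y = ((4 + 6)/(1 + 6))*(-2400) = (10/7)*(-2400) = -24000/7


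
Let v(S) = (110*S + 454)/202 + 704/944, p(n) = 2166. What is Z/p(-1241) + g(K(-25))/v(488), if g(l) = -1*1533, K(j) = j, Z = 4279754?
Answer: 54236495936/27528777 ≈ 1970.2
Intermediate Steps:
g(l) = -1533
v(S) = 17837/5959 + 55*S/101 (v(S) = (454 + 110*S)*(1/202) + 704*(1/944) = (227/101 + 55*S/101) + 44/59 = 17837/5959 + 55*S/101)
Z/p(-1241) + g(K(-25))/v(488) = 4279754/2166 - 1533/(17837/5959 + (55/101)*488) = 4279754*(1/2166) - 1533/(17837/5959 + 26840/101) = 2139877/1083 - 1533/1601397/5959 = 2139877/1083 - 1533*5959/1601397 = 2139877/1083 - 435007/76257 = 54236495936/27528777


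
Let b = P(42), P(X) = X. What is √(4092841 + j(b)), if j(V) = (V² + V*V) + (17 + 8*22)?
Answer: √4096562 ≈ 2024.0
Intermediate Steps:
b = 42
j(V) = 193 + 2*V² (j(V) = (V² + V²) + (17 + 176) = 2*V² + 193 = 193 + 2*V²)
√(4092841 + j(b)) = √(4092841 + (193 + 2*42²)) = √(4092841 + (193 + 2*1764)) = √(4092841 + (193 + 3528)) = √(4092841 + 3721) = √4096562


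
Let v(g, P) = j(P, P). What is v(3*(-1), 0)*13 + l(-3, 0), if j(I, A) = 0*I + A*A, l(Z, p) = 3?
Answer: 3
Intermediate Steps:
j(I, A) = A**2 (j(I, A) = 0 + A**2 = A**2)
v(g, P) = P**2
v(3*(-1), 0)*13 + l(-3, 0) = 0**2*13 + 3 = 0*13 + 3 = 0 + 3 = 3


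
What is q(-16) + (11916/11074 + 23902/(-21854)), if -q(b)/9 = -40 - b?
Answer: 266684387/1234751 ≈ 215.98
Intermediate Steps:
q(b) = 360 + 9*b (q(b) = -9*(-40 - b) = 360 + 9*b)
q(-16) + (11916/11074 + 23902/(-21854)) = (360 + 9*(-16)) + (11916/11074 + 23902/(-21854)) = (360 - 144) + (11916*(1/11074) + 23902*(-1/21854)) = 216 + (5958/5537 - 11951/10927) = 216 - 21829/1234751 = 266684387/1234751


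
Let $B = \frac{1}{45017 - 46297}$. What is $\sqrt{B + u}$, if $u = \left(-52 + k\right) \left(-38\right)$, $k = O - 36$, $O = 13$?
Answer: $\frac{\sqrt{18239995}}{80} \approx 53.385$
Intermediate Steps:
$k = -23$ ($k = 13 - 36 = -23$)
$B = - \frac{1}{1280}$ ($B = \frac{1}{-1280} = - \frac{1}{1280} \approx -0.00078125$)
$u = 2850$ ($u = \left(-52 - 23\right) \left(-38\right) = \left(-75\right) \left(-38\right) = 2850$)
$\sqrt{B + u} = \sqrt{- \frac{1}{1280} + 2850} = \sqrt{\frac{3647999}{1280}} = \frac{\sqrt{18239995}}{80}$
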